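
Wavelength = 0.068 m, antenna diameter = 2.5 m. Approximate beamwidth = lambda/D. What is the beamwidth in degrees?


BW_rad = 0.068 / 2.5 = 0.0272
BW_deg = 1.56 degrees

1.56 degrees


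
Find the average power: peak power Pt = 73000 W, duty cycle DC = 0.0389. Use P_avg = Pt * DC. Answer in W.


P_avg = 73000 * 0.0389 = 2839.7 W

2839.7 W


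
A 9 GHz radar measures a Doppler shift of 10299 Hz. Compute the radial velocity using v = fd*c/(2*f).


v = 10299 * 3e8 / (2 * 9000000000.0) = 171.7 m/s

171.7 m/s


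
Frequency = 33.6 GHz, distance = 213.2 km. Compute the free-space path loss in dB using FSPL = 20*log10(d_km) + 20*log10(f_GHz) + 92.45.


20*log10(213.2) = 46.58
20*log10(33.6) = 30.53
FSPL = 169.6 dB

169.6 dB


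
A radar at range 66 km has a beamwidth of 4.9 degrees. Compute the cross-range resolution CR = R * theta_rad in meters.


BW_rad = 0.085521133
CR = 66000 * 0.085521133 = 5644.4 m

5644.4 m


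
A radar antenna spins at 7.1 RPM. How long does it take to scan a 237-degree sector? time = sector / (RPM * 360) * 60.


t = 237 / (7.1 * 360) * 60 = 5.56 s

5.56 s


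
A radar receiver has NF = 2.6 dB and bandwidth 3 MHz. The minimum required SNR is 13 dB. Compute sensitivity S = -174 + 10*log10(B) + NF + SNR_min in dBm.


10*log10(3000000.0) = 64.77
S = -174 + 64.77 + 2.6 + 13 = -93.6 dBm

-93.6 dBm


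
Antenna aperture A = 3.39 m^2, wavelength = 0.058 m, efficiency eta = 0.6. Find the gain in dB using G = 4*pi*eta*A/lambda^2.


G_linear = 4*pi*0.6*3.39/0.058^2 = 7598.1
G_dB = 10*log10(7598.1) = 38.8 dB

38.8 dB


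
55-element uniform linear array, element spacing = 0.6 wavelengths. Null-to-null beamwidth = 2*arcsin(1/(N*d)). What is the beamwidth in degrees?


1/(N*d) = 1/(55*0.6) = 0.030303
BW = 2*arcsin(0.030303) = 3.5 degrees

3.5 degrees


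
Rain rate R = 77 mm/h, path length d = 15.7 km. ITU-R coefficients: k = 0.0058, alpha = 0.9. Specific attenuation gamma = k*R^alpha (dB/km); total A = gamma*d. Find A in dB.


gamma = 0.0058 * 77^0.9 = 0.289248 dB/km
A = 0.289248 * 15.7 = 4.54 dB

4.54 dB


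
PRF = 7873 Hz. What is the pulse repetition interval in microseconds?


PRI = 1/7873 = 0.0001270164 s = 127.0 us

127.0 us


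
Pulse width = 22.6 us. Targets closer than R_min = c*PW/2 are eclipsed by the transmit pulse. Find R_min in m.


R_min = 3e8 * 22.6e-6 / 2 = 3390.0 m

3390.0 m


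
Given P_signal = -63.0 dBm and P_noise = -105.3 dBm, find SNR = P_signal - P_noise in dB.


SNR = -63.0 - (-105.3) = 42.3 dB

42.3 dB


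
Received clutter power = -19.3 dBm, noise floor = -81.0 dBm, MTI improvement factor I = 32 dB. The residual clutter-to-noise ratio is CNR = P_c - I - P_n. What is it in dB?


CNR = -19.3 - 32 - (-81.0) = 29.7 dB

29.7 dB


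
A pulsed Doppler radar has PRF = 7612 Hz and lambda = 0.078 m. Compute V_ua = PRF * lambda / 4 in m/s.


V_ua = 7612 * 0.078 / 4 = 148.4 m/s

148.4 m/s


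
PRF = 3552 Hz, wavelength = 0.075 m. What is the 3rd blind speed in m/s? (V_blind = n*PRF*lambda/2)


V_blind = 3 * 3552 * 0.075 / 2 = 399.6 m/s

399.6 m/s


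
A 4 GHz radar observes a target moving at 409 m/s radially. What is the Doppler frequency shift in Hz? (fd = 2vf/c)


fd = 2 * 409 * 4000000000.0 / 3e8 = 10906.7 Hz

10906.7 Hz


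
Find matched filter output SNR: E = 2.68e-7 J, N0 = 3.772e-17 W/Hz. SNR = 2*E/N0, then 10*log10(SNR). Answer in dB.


SNR_lin = 2 * 2.68e-7 / 3.772e-17 = 1.421e10
SNR_dB = 10*log10(1.421e10) = 101.5 dB

101.5 dB


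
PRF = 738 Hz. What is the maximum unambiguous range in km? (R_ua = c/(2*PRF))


R_ua = 3e8 / (2 * 738) = 203252.0 m = 203.3 km

203.3 km


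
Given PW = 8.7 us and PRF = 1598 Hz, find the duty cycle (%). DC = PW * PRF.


DC = 8.7e-6 * 1598 * 100 = 1.39%

1.39%


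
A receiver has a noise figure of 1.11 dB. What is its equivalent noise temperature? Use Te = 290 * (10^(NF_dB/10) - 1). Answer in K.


NF_lin = 10^(1.11/10) = 1.291219
Te = 290 * (1.291219 - 1) = 84.5 K

84.5 K


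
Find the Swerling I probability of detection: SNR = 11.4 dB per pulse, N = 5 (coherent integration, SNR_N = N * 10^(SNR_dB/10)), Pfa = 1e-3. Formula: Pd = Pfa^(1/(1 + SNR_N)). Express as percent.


SNR_lin = 10^(11.4/10) = 13.80384
SNR_N = 5 * 13.80384 = 69.0192
1/(1 + SNR_N) = 1/70.0192 = 0.0142818
Pd = (1e-3)^0.0142818 = 0.90606
Pd = 90.6%

90.6%


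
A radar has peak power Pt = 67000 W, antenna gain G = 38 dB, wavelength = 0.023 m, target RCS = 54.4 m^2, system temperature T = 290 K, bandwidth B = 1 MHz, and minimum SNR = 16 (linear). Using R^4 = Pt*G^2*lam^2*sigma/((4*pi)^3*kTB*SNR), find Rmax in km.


G_lin = 10^(38/10) = 6309.573445
R^4 = 67000 * 6309.573445^2 * 0.023^2 * 54.4 / ((4*pi)^3 * 1.38e-23 * 290 * 1000000.0 * 16)
R^4 = 6.04091e20 m^4
R_max = (6.04091e20)^(1/4) = 156774.6 m = 156.8 km

156.8 km


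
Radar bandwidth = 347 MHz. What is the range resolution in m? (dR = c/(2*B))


dR = 3e8 / (2 * 347000000.0) = 0.43 m

0.43 m


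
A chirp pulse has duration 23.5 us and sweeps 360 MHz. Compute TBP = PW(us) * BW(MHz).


TBP = 23.5 * 360 = 8460.0

8460.0


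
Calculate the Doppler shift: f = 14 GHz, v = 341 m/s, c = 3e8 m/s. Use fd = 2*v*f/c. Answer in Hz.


fd = 2 * 341 * 14000000000.0 / 3e8 = 31826.7 Hz

31826.7 Hz


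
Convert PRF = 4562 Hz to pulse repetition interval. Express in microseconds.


PRI = 1/4562 = 0.0002192021 s = 219.2 us

219.2 us


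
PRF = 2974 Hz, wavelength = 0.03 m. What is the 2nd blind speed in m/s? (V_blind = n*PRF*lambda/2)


V_blind = 2 * 2974 * 0.03 / 2 = 89.2 m/s

89.2 m/s


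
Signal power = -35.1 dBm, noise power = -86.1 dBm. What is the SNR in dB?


SNR = -35.1 - (-86.1) = 51.0 dB

51.0 dB


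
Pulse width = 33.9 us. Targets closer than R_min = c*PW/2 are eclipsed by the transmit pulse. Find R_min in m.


R_min = 3e8 * 33.9e-6 / 2 = 5085.0 m

5085.0 m


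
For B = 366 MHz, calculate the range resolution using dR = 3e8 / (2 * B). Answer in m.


dR = 3e8 / (2 * 366000000.0) = 0.41 m

0.41 m


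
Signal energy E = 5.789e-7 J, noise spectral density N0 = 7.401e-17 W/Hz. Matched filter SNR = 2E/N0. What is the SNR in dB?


SNR_lin = 2 * 5.789e-7 / 7.401e-17 = 1.564e10
SNR_dB = 10*log10(1.564e10) = 101.9 dB

101.9 dB


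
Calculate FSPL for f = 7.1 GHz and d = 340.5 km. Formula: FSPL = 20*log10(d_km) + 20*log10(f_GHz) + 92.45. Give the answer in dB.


20*log10(340.5) = 50.64
20*log10(7.1) = 17.03
FSPL = 160.1 dB

160.1 dB


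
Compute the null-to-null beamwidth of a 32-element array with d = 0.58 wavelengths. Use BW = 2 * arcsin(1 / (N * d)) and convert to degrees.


1/(N*d) = 1/(32*0.58) = 0.053879
BW = 2*arcsin(0.053879) = 6.2 degrees

6.2 degrees


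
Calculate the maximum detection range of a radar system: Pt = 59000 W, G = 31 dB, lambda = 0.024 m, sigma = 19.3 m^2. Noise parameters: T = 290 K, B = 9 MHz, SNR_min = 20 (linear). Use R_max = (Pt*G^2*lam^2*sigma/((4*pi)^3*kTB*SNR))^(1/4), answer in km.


G_lin = 10^(31/10) = 1258.925412
R^4 = 59000 * 1258.925412^2 * 0.024^2 * 19.3 / ((4*pi)^3 * 1.38e-23 * 290 * 9000000.0 * 20)
R^4 = 7.27198e17 m^4
R_max = (7.27198e17)^(1/4) = 29202.0 m = 29.2 km

29.2 km


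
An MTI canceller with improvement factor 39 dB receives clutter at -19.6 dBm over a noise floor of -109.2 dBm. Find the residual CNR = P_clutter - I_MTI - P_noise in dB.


CNR = -19.6 - 39 - (-109.2) = 50.6 dB

50.6 dB


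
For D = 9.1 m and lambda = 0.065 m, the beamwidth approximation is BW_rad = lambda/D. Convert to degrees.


BW_rad = 0.065 / 9.1 = 0.007143
BW_deg = 0.41 degrees

0.41 degrees


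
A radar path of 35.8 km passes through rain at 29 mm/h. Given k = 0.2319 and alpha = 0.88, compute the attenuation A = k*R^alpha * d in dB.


gamma = 0.2319 * 29^0.88 = 4.489635 dB/km
A = 4.489635 * 35.8 = 160.73 dB

160.73 dB


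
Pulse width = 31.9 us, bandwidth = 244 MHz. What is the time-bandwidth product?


TBP = 31.9 * 244 = 7783.6

7783.6


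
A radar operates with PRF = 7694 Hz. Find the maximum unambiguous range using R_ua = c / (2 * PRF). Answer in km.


R_ua = 3e8 / (2 * 7694) = 19495.7 m = 19.5 km

19.5 km


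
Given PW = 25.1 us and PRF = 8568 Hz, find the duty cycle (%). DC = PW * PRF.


DC = 25.1e-6 * 8568 * 100 = 21.51%

21.51%


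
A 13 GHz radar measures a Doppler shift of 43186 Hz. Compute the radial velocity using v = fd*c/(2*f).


v = 43186 * 3e8 / (2 * 13000000000.0) = 498.3 m/s

498.3 m/s


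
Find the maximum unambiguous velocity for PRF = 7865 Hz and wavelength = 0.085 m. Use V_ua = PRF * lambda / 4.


V_ua = 7865 * 0.085 / 4 = 167.1 m/s

167.1 m/s


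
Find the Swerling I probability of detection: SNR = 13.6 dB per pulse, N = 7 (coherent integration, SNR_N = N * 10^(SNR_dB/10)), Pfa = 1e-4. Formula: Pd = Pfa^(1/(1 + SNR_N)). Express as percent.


SNR_lin = 10^(13.6/10) = 22.90868
SNR_N = 7 * 22.90868 = 160.36076
1/(1 + SNR_N) = 1/161.36076 = 0.0061973
Pd = (1e-4)^0.0061973 = 0.94452
Pd = 94.5%

94.5%


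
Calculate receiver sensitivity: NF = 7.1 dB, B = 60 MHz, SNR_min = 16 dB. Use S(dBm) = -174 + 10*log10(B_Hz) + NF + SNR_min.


10*log10(60000000.0) = 77.78
S = -174 + 77.78 + 7.1 + 16 = -73.1 dBm

-73.1 dBm


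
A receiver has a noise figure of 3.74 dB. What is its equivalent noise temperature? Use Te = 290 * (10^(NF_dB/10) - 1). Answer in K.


NF_lin = 10^(3.74/10) = 2.36592
Te = 290 * (2.36592 - 1) = 396.1 K

396.1 K


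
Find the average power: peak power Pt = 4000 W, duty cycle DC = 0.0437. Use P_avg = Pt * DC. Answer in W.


P_avg = 4000 * 0.0437 = 174.8 W

174.8 W


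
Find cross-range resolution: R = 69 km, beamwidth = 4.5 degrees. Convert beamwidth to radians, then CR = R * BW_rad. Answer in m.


BW_rad = 0.078539816
CR = 69000 * 0.078539816 = 5419.2 m

5419.2 m


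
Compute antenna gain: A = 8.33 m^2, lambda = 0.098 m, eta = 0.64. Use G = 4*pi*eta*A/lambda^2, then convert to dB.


G_linear = 4*pi*0.64*8.33/0.098^2 = 6975.62
G_dB = 10*log10(6975.62) = 38.4 dB

38.4 dB


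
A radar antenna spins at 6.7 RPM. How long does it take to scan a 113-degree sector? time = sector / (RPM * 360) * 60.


t = 113 / (6.7 * 360) * 60 = 2.81 s

2.81 s


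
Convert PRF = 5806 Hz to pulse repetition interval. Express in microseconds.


PRI = 1/5806 = 0.0001722356 s = 172.2 us

172.2 us


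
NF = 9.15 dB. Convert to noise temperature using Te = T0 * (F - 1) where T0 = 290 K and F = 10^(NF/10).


NF_lin = 10^(9.15/10) = 8.222426
Te = 290 * (8.222426 - 1) = 2094.5 K

2094.5 K


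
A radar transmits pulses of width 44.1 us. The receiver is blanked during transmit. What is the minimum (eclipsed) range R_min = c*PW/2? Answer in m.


R_min = 3e8 * 44.1e-6 / 2 = 6615.0 m

6615.0 m


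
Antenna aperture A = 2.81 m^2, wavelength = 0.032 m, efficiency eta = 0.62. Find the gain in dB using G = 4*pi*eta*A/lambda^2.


G_linear = 4*pi*0.62*2.81/0.032^2 = 21380.01
G_dB = 10*log10(21380.01) = 43.3 dB

43.3 dB


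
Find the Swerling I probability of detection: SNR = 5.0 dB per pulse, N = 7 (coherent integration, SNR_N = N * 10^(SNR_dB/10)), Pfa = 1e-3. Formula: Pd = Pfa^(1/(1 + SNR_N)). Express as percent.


SNR_lin = 10^(5.0/10) = 3.16228
SNR_N = 7 * 3.16228 = 22.13596
1/(1 + SNR_N) = 1/23.13596 = 0.0432228
Pd = (1e-3)^0.0432228 = 0.74188
Pd = 74.2%

74.2%


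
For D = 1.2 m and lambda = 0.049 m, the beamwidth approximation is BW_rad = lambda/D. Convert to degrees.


BW_rad = 0.049 / 1.2 = 0.040833
BW_deg = 2.34 degrees

2.34 degrees


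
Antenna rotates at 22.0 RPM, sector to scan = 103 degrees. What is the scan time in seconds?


t = 103 / (22.0 * 360) * 60 = 0.78 s

0.78 s


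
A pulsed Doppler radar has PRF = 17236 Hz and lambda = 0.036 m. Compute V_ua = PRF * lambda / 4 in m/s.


V_ua = 17236 * 0.036 / 4 = 155.1 m/s

155.1 m/s


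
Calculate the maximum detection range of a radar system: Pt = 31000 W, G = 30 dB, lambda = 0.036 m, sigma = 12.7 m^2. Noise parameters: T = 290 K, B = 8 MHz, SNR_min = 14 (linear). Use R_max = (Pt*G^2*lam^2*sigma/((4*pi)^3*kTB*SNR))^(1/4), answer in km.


G_lin = 10^(30/10) = 1000.0
R^4 = 31000 * 1000.0^2 * 0.036^2 * 12.7 / ((4*pi)^3 * 1.38e-23 * 290 * 8000000.0 * 14)
R^4 = 5.73648e17 m^4
R_max = (5.73648e17)^(1/4) = 27520.8 m = 27.5 km

27.5 km


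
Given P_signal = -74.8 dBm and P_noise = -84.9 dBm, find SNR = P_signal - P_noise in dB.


SNR = -74.8 - (-84.9) = 10.1 dB

10.1 dB


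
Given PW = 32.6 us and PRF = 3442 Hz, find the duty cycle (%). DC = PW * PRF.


DC = 32.6e-6 * 3442 * 100 = 11.22%

11.22%


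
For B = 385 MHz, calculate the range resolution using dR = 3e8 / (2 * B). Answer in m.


dR = 3e8 / (2 * 385000000.0) = 0.39 m

0.39 m


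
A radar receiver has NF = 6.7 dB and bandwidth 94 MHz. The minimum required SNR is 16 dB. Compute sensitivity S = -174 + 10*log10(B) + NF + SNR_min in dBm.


10*log10(94000000.0) = 79.73
S = -174 + 79.73 + 6.7 + 16 = -71.6 dBm

-71.6 dBm


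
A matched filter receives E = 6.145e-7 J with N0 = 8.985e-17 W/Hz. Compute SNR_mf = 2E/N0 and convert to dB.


SNR_lin = 2 * 6.145e-7 / 8.985e-17 = 1.368e10
SNR_dB = 10*log10(1.368e10) = 101.4 dB

101.4 dB


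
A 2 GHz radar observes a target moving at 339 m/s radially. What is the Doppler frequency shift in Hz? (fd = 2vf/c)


fd = 2 * 339 * 2000000000.0 / 3e8 = 4520.0 Hz

4520.0 Hz


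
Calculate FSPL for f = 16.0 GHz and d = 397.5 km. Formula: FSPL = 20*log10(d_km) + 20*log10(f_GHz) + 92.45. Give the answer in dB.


20*log10(397.5) = 51.99
20*log10(16.0) = 24.08
FSPL = 168.5 dB

168.5 dB


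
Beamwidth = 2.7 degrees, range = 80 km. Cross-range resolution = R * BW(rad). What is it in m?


BW_rad = 0.04712389
CR = 80000 * 0.04712389 = 3769.9 m

3769.9 m


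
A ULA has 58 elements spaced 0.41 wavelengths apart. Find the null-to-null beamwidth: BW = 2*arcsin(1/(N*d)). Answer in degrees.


1/(N*d) = 1/(58*0.41) = 0.042052
BW = 2*arcsin(0.042052) = 4.8 degrees

4.8 degrees


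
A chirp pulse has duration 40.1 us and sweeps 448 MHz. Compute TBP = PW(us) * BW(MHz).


TBP = 40.1 * 448 = 17964.8

17964.8


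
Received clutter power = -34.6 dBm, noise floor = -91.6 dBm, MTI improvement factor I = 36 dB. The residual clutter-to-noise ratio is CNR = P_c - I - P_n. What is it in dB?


CNR = -34.6 - 36 - (-91.6) = 21.0 dB

21.0 dB


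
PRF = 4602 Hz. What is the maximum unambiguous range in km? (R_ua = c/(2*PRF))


R_ua = 3e8 / (2 * 4602) = 32594.5 m = 32.6 km

32.6 km


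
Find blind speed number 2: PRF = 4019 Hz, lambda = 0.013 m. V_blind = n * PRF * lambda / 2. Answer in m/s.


V_blind = 2 * 4019 * 0.013 / 2 = 52.2 m/s

52.2 m/s


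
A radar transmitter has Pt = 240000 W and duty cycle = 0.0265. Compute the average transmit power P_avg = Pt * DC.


P_avg = 240000 * 0.0265 = 6360.0 W

6360.0 W


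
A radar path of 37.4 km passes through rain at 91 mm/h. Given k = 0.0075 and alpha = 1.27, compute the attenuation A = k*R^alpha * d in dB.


gamma = 0.0075 * 91^1.27 = 2.30698 dB/km
A = 2.30698 * 37.4 = 86.28 dB

86.28 dB


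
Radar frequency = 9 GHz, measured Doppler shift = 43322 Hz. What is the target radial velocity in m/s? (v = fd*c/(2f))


v = 43322 * 3e8 / (2 * 9000000000.0) = 722.0 m/s

722.0 m/s


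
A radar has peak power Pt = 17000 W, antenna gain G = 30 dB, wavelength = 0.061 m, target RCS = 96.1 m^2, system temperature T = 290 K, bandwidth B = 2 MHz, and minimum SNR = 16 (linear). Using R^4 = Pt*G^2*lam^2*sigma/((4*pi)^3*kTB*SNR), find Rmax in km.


G_lin = 10^(30/10) = 1000.0
R^4 = 17000 * 1000.0^2 * 0.061^2 * 96.1 / ((4*pi)^3 * 1.38e-23 * 290 * 2000000.0 * 16)
R^4 = 2.39208e19 m^4
R_max = (2.39208e19)^(1/4) = 69934.9 m = 69.9 km

69.9 km


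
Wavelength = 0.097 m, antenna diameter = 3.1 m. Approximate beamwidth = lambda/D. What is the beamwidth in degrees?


BW_rad = 0.097 / 3.1 = 0.03129
BW_deg = 1.79 degrees

1.79 degrees


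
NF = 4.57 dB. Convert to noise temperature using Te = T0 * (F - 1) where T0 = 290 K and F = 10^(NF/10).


NF_lin = 10^(4.57/10) = 2.864178
Te = 290 * (2.864178 - 1) = 540.6 K

540.6 K


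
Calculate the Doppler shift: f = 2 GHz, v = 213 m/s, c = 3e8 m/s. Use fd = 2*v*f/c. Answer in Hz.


fd = 2 * 213 * 2000000000.0 / 3e8 = 2840.0 Hz

2840.0 Hz


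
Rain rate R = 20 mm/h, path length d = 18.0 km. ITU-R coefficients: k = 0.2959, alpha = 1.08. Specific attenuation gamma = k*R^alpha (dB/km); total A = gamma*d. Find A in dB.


gamma = 0.2959 * 20^1.08 = 7.520684 dB/km
A = 7.520684 * 18.0 = 135.37 dB

135.37 dB


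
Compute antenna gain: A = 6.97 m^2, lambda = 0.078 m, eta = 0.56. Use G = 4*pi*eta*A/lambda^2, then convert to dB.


G_linear = 4*pi*0.56*6.97/0.078^2 = 8061.98
G_dB = 10*log10(8061.98) = 39.1 dB

39.1 dB


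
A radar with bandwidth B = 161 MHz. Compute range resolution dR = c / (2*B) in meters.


dR = 3e8 / (2 * 161000000.0) = 0.93 m

0.93 m


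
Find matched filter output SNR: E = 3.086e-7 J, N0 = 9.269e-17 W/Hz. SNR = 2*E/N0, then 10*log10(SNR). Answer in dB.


SNR_lin = 2 * 3.086e-7 / 9.269e-17 = 6.659e9
SNR_dB = 10*log10(6.659e9) = 98.2 dB

98.2 dB


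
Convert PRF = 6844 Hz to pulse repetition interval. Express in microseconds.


PRI = 1/6844 = 0.0001461134 s = 146.1 us

146.1 us


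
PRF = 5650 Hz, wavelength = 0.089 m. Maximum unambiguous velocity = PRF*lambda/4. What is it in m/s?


V_ua = 5650 * 0.089 / 4 = 125.7 m/s

125.7 m/s


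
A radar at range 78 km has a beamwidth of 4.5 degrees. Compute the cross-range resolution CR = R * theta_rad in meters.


BW_rad = 0.078539816
CR = 78000 * 0.078539816 = 6126.1 m

6126.1 m


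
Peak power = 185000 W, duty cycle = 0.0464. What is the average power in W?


P_avg = 185000 * 0.0464 = 8584.0 W

8584.0 W


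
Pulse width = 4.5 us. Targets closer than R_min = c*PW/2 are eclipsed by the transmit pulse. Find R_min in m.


R_min = 3e8 * 4.5e-6 / 2 = 675.0 m

675.0 m


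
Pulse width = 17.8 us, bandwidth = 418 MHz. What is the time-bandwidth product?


TBP = 17.8 * 418 = 7440.4

7440.4


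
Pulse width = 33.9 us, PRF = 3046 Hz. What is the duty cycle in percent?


DC = 33.9e-6 * 3046 * 100 = 10.33%

10.33%


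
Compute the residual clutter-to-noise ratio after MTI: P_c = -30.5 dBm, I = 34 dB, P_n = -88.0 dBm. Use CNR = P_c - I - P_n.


CNR = -30.5 - 34 - (-88.0) = 23.5 dB

23.5 dB


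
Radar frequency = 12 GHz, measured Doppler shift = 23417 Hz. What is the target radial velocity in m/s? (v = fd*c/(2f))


v = 23417 * 3e8 / (2 * 12000000000.0) = 292.7 m/s

292.7 m/s


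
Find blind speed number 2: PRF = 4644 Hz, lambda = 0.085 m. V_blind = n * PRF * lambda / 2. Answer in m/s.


V_blind = 2 * 4644 * 0.085 / 2 = 394.7 m/s

394.7 m/s


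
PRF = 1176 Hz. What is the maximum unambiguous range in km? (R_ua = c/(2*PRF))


R_ua = 3e8 / (2 * 1176) = 127551.0 m = 127.6 km

127.6 km


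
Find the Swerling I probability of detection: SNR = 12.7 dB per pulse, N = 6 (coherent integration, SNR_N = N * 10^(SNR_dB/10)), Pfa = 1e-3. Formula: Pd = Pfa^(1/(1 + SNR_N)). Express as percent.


SNR_lin = 10^(12.7/10) = 18.62087
SNR_N = 6 * 18.62087 = 111.72522
1/(1 + SNR_N) = 1/112.72522 = 0.0088711
Pd = (1e-3)^0.0088711 = 0.94056
Pd = 94.1%

94.1%


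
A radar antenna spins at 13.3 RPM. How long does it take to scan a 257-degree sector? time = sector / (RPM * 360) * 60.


t = 257 / (13.3 * 360) * 60 = 3.22 s

3.22 s


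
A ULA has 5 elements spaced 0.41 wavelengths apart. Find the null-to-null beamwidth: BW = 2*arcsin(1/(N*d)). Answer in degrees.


1/(N*d) = 1/(5*0.41) = 0.487805
BW = 2*arcsin(0.487805) = 58.4 degrees

58.4 degrees


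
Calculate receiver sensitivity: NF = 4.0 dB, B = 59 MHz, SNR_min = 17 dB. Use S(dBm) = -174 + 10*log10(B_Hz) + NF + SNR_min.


10*log10(59000000.0) = 77.71
S = -174 + 77.71 + 4.0 + 17 = -75.3 dBm

-75.3 dBm


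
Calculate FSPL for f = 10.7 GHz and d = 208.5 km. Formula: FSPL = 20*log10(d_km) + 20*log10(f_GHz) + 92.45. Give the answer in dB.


20*log10(208.5) = 46.38
20*log10(10.7) = 20.59
FSPL = 159.4 dB

159.4 dB


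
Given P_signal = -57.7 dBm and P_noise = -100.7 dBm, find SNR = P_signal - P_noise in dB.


SNR = -57.7 - (-100.7) = 43.0 dB

43.0 dB


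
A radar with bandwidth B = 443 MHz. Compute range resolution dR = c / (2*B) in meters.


dR = 3e8 / (2 * 443000000.0) = 0.34 m

0.34 m


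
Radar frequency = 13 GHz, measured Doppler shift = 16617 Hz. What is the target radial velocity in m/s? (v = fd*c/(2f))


v = 16617 * 3e8 / (2 * 13000000000.0) = 191.7 m/s

191.7 m/s


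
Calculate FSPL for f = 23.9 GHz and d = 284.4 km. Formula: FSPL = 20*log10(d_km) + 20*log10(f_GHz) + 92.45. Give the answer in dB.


20*log10(284.4) = 49.08
20*log10(23.9) = 27.57
FSPL = 169.1 dB

169.1 dB


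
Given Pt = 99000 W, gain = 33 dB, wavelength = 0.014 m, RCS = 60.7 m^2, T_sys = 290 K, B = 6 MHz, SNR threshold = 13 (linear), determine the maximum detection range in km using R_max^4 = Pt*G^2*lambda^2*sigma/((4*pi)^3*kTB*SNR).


G_lin = 10^(33/10) = 1995.262315
R^4 = 99000 * 1995.262315^2 * 0.014^2 * 60.7 / ((4*pi)^3 * 1.38e-23 * 290 * 6000000.0 * 13)
R^4 = 7.5697e18 m^4
R_max = (7.5697e18)^(1/4) = 52452.9 m = 52.5 km

52.5 km


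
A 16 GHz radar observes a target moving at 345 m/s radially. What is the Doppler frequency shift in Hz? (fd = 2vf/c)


fd = 2 * 345 * 16000000000.0 / 3e8 = 36800.0 Hz

36800.0 Hz


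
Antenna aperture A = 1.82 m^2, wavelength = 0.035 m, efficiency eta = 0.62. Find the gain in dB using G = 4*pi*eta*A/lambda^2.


G_linear = 4*pi*0.62*1.82/0.035^2 = 11575.42
G_dB = 10*log10(11575.42) = 40.6 dB

40.6 dB


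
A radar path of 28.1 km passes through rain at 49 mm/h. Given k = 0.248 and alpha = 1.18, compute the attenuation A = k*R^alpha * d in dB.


gamma = 0.248 * 49^1.18 = 24.484039 dB/km
A = 24.484039 * 28.1 = 688.0 dB

688.0 dB


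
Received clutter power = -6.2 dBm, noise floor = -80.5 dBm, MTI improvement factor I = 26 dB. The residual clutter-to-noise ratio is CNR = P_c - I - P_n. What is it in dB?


CNR = -6.2 - 26 - (-80.5) = 48.3 dB

48.3 dB


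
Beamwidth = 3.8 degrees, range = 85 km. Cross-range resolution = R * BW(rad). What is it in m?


BW_rad = 0.066322512
CR = 85000 * 0.066322512 = 5637.4 m

5637.4 m


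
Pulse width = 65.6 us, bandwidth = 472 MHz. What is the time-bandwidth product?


TBP = 65.6 * 472 = 30963.2

30963.2


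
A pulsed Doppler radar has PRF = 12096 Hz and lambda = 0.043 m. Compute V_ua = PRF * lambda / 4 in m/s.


V_ua = 12096 * 0.043 / 4 = 130.0 m/s

130.0 m/s


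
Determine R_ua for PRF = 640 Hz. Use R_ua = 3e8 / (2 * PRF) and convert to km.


R_ua = 3e8 / (2 * 640) = 234375.0 m = 234.4 km

234.4 km


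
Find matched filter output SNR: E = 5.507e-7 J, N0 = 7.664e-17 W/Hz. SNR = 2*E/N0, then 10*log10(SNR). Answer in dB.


SNR_lin = 2 * 5.507e-7 / 7.664e-17 = 1.437e10
SNR_dB = 10*log10(1.437e10) = 101.6 dB

101.6 dB


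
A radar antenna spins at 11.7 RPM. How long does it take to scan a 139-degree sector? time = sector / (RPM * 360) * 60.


t = 139 / (11.7 * 360) * 60 = 1.98 s

1.98 s


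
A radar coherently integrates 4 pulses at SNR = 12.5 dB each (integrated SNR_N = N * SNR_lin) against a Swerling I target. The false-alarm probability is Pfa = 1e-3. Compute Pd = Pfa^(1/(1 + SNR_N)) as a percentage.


SNR_lin = 10^(12.5/10) = 17.78279
SNR_N = 4 * 17.78279 = 71.13116
1/(1 + SNR_N) = 1/72.13116 = 0.0138636
Pd = (1e-3)^0.0138636 = 0.90868
Pd = 90.9%

90.9%


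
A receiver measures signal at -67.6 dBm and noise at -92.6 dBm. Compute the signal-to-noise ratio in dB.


SNR = -67.6 - (-92.6) = 25.0 dB

25.0 dB


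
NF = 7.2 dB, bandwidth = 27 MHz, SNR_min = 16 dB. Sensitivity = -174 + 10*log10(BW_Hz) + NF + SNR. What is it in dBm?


10*log10(27000000.0) = 74.31
S = -174 + 74.31 + 7.2 + 16 = -76.5 dBm

-76.5 dBm


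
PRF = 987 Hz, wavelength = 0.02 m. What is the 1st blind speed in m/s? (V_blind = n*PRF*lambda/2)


V_blind = 1 * 987 * 0.02 / 2 = 9.9 m/s

9.9 m/s


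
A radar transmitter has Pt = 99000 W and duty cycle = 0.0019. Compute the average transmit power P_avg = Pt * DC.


P_avg = 99000 * 0.0019 = 188.1 W

188.1 W


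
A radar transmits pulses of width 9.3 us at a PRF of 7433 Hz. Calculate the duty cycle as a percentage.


DC = 9.3e-6 * 7433 * 100 = 6.91%

6.91%


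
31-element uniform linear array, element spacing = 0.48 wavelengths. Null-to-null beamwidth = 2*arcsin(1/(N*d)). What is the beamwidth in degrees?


1/(N*d) = 1/(31*0.48) = 0.067204
BW = 2*arcsin(0.067204) = 7.7 degrees

7.7 degrees


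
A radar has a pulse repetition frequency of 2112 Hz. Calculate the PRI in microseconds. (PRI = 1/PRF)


PRI = 1/2112 = 0.0004734848 s = 473.5 us

473.5 us


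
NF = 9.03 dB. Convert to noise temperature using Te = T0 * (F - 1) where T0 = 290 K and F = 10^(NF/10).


NF_lin = 10^(9.03/10) = 7.998343
Te = 290 * (7.998343 - 1) = 2029.5 K

2029.5 K


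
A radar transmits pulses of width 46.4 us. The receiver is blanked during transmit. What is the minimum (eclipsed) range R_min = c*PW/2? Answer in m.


R_min = 3e8 * 46.4e-6 / 2 = 6960.0 m

6960.0 m


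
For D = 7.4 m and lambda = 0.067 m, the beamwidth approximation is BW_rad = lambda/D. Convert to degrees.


BW_rad = 0.067 / 7.4 = 0.009054
BW_deg = 0.52 degrees

0.52 degrees


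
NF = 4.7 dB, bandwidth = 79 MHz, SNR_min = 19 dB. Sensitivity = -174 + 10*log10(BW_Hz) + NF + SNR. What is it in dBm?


10*log10(79000000.0) = 78.98
S = -174 + 78.98 + 4.7 + 19 = -71.3 dBm

-71.3 dBm


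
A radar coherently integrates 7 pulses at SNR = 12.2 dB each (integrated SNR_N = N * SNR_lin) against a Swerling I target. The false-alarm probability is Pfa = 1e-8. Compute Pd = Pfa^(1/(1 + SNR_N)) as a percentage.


SNR_lin = 10^(12.2/10) = 16.59587
SNR_N = 7 * 16.59587 = 116.17109
1/(1 + SNR_N) = 1/117.17109 = 0.0085345
Pd = (1e-8)^0.0085345 = 0.85452
Pd = 85.5%

85.5%


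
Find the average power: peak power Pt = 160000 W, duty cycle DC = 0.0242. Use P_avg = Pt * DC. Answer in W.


P_avg = 160000 * 0.0242 = 3872.0 W

3872.0 W


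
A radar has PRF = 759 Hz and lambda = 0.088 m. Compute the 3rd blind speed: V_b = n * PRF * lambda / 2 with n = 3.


V_blind = 3 * 759 * 0.088 / 2 = 100.2 m/s

100.2 m/s


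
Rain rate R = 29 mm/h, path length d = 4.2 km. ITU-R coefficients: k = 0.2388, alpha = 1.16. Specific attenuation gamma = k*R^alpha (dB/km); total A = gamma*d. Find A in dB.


gamma = 0.2388 * 29^1.16 = 11.869051 dB/km
A = 11.869051 * 4.2 = 49.85 dB

49.85 dB


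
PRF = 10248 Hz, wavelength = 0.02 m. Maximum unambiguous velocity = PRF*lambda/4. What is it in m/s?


V_ua = 10248 * 0.02 / 4 = 51.2 m/s

51.2 m/s


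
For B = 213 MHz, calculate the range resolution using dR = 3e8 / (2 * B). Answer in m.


dR = 3e8 / (2 * 213000000.0) = 0.7 m

0.7 m


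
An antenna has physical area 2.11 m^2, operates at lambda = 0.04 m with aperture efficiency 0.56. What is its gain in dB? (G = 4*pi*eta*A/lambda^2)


G_linear = 4*pi*0.56*2.11/0.04^2 = 9280.26
G_dB = 10*log10(9280.26) = 39.7 dB

39.7 dB


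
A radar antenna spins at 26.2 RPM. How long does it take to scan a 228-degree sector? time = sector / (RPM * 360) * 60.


t = 228 / (26.2 * 360) * 60 = 1.45 s

1.45 s


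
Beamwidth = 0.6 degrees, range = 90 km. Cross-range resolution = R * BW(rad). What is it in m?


BW_rad = 0.010471976
CR = 90000 * 0.010471976 = 942.5 m

942.5 m


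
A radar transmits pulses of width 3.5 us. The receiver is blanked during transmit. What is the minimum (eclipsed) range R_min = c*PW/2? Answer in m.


R_min = 3e8 * 3.5e-6 / 2 = 525.0 m

525.0 m


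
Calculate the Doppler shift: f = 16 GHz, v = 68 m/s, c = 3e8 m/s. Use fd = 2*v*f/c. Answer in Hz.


fd = 2 * 68 * 16000000000.0 / 3e8 = 7253.3 Hz

7253.3 Hz


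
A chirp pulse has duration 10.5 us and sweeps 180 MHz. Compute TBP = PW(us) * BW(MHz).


TBP = 10.5 * 180 = 1890.0

1890.0


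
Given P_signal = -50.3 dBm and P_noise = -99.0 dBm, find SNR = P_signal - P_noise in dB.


SNR = -50.3 - (-99.0) = 48.7 dB

48.7 dB


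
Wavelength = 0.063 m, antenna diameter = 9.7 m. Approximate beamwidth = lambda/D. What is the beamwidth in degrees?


BW_rad = 0.063 / 9.7 = 0.006495
BW_deg = 0.37 degrees

0.37 degrees


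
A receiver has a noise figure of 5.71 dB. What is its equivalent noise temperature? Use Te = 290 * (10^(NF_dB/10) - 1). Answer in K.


NF_lin = 10^(5.71/10) = 3.723917
Te = 290 * (3.723917 - 1) = 789.9 K

789.9 K


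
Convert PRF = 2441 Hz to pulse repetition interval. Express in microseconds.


PRI = 1/2441 = 0.0004096682 s = 409.7 us

409.7 us


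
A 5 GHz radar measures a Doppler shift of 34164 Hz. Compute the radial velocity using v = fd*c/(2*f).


v = 34164 * 3e8 / (2 * 5000000000.0) = 1024.9 m/s

1024.9 m/s


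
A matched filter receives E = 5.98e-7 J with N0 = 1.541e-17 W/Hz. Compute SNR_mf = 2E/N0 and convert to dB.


SNR_lin = 2 * 5.98e-7 / 1.541e-17 = 7.761e10
SNR_dB = 10*log10(7.761e10) = 108.9 dB

108.9 dB


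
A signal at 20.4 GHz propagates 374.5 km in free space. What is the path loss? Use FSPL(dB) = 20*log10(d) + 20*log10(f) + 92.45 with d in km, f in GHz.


20*log10(374.5) = 51.47
20*log10(20.4) = 26.19
FSPL = 170.1 dB

170.1 dB


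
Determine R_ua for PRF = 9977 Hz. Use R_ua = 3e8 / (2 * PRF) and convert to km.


R_ua = 3e8 / (2 * 9977) = 15034.6 m = 15.0 km

15.0 km


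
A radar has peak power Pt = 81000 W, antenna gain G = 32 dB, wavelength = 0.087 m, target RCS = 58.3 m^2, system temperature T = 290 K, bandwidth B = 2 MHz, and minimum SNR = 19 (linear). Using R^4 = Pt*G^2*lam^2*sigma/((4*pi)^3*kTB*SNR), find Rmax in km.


G_lin = 10^(32/10) = 1584.893192
R^4 = 81000 * 1584.893192^2 * 0.087^2 * 58.3 / ((4*pi)^3 * 1.38e-23 * 290 * 2000000.0 * 19)
R^4 = 2.9751e20 m^4
R_max = (2.9751e20)^(1/4) = 131333.5 m = 131.3 km

131.3 km


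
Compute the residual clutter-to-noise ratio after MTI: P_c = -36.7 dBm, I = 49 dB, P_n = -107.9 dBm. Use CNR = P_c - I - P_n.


CNR = -36.7 - 49 - (-107.9) = 22.2 dB

22.2 dB


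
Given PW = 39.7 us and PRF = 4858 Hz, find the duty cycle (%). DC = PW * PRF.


DC = 39.7e-6 * 4858 * 100 = 19.29%

19.29%


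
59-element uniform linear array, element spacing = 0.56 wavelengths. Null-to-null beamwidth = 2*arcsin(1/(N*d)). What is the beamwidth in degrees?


1/(N*d) = 1/(59*0.56) = 0.030266
BW = 2*arcsin(0.030266) = 3.5 degrees

3.5 degrees


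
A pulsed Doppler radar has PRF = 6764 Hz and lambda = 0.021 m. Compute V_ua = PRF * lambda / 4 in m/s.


V_ua = 6764 * 0.021 / 4 = 35.5 m/s

35.5 m/s


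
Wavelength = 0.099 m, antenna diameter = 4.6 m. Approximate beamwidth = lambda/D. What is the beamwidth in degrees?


BW_rad = 0.099 / 4.6 = 0.021522
BW_deg = 1.23 degrees

1.23 degrees


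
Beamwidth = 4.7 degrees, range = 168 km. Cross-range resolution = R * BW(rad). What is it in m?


BW_rad = 0.082030475
CR = 168000 * 0.082030475 = 13781.1 m

13781.1 m


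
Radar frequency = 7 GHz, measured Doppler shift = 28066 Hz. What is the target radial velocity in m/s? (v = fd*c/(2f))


v = 28066 * 3e8 / (2 * 7000000000.0) = 601.4 m/s

601.4 m/s


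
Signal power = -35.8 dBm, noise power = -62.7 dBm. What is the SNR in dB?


SNR = -35.8 - (-62.7) = 26.9 dB

26.9 dB


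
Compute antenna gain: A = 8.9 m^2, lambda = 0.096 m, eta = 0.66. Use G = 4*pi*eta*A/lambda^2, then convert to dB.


G_linear = 4*pi*0.66*8.9/0.096^2 = 8009.43
G_dB = 10*log10(8009.43) = 39.0 dB

39.0 dB


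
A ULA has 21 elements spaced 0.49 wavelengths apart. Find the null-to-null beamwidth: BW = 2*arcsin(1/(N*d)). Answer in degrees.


1/(N*d) = 1/(21*0.49) = 0.097182
BW = 2*arcsin(0.097182) = 11.2 degrees

11.2 degrees


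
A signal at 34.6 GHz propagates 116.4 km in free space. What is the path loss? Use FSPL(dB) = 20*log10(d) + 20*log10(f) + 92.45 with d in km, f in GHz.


20*log10(116.4) = 41.32
20*log10(34.6) = 30.78
FSPL = 164.6 dB

164.6 dB


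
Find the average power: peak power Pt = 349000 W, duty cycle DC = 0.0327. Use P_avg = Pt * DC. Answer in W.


P_avg = 349000 * 0.0327 = 11412.3 W

11412.3 W


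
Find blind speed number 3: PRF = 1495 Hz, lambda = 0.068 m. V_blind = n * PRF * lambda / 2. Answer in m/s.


V_blind = 3 * 1495 * 0.068 / 2 = 152.5 m/s

152.5 m/s


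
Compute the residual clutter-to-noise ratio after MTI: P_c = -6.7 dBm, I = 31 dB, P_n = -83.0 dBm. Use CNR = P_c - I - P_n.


CNR = -6.7 - 31 - (-83.0) = 45.3 dB

45.3 dB


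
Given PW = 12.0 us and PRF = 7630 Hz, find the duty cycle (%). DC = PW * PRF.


DC = 12.0e-6 * 7630 * 100 = 9.16%

9.16%


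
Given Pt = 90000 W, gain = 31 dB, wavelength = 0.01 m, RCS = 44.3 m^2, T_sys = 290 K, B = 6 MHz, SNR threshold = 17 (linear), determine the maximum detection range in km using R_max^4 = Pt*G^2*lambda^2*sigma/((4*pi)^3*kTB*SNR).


G_lin = 10^(31/10) = 1258.925412
R^4 = 90000 * 1258.925412^2 * 0.01^2 * 44.3 / ((4*pi)^3 * 1.38e-23 * 290 * 6000000.0 * 17)
R^4 = 7.8008e17 m^4
R_max = (7.8008e17)^(1/4) = 29719.0 m = 29.7 km

29.7 km


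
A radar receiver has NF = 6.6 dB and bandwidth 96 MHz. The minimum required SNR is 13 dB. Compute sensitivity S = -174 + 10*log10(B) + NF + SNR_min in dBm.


10*log10(96000000.0) = 79.82
S = -174 + 79.82 + 6.6 + 13 = -74.6 dBm

-74.6 dBm


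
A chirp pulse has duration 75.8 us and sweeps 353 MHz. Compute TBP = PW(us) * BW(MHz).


TBP = 75.8 * 353 = 26757.4

26757.4


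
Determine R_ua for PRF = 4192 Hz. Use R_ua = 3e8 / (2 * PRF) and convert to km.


R_ua = 3e8 / (2 * 4192) = 35782.4 m = 35.8 km

35.8 km


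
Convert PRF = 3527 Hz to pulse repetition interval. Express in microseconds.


PRI = 1/3527 = 0.0002835271 s = 283.5 us

283.5 us


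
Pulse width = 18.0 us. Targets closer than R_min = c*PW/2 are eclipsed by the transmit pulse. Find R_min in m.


R_min = 3e8 * 18.0e-6 / 2 = 2700.0 m

2700.0 m


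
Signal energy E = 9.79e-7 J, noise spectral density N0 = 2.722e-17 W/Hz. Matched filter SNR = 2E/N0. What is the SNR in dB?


SNR_lin = 2 * 9.79e-7 / 2.722e-17 = 7.193e10
SNR_dB = 10*log10(7.193e10) = 108.6 dB

108.6 dB


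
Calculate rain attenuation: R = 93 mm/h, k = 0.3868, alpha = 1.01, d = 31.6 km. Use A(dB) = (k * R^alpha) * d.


gamma = 0.3868 * 93^1.01 = 37.640401 dB/km
A = 37.640401 * 31.6 = 1189.44 dB

1189.44 dB


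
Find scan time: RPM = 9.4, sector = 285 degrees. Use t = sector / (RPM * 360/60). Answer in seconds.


t = 285 / (9.4 * 360) * 60 = 5.05 s

5.05 s


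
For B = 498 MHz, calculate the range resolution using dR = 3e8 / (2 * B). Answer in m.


dR = 3e8 / (2 * 498000000.0) = 0.3 m

0.3 m


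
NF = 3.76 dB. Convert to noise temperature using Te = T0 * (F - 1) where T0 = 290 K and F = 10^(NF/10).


NF_lin = 10^(3.76/10) = 2.37684
Te = 290 * (2.37684 - 1) = 399.3 K

399.3 K


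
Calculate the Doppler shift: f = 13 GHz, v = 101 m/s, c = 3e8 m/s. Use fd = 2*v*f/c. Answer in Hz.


fd = 2 * 101 * 13000000000.0 / 3e8 = 8753.3 Hz

8753.3 Hz


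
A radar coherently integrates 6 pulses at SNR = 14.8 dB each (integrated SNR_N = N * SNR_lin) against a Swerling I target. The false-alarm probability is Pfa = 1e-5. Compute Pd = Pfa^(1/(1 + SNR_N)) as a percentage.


SNR_lin = 10^(14.8/10) = 30.19952
SNR_N = 6 * 30.19952 = 181.19712
1/(1 + SNR_N) = 1/182.19712 = 0.0054886
Pd = (1e-5)^0.0054886 = 0.93877
Pd = 93.9%

93.9%


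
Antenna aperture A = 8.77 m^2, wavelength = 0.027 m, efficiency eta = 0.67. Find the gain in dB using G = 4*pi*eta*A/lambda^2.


G_linear = 4*pi*0.67*8.77/0.027^2 = 101287.71
G_dB = 10*log10(101287.71) = 50.1 dB

50.1 dB


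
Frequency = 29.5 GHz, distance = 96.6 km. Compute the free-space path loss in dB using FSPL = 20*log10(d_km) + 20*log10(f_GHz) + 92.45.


20*log10(96.6) = 39.7
20*log10(29.5) = 29.4
FSPL = 161.5 dB

161.5 dB


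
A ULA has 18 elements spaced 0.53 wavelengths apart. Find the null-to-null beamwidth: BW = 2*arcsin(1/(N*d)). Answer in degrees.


1/(N*d) = 1/(18*0.53) = 0.104822
BW = 2*arcsin(0.104822) = 12.0 degrees

12.0 degrees


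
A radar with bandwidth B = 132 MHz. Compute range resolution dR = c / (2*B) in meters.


dR = 3e8 / (2 * 132000000.0) = 1.14 m

1.14 m


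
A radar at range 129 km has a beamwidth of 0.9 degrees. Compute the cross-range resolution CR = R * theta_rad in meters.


BW_rad = 0.015707963
CR = 129000 * 0.015707963 = 2026.3 m

2026.3 m


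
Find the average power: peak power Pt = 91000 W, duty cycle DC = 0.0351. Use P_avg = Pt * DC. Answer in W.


P_avg = 91000 * 0.0351 = 3194.1 W

3194.1 W


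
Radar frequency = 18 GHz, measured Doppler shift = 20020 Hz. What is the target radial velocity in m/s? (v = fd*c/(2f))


v = 20020 * 3e8 / (2 * 18000000000.0) = 166.8 m/s

166.8 m/s


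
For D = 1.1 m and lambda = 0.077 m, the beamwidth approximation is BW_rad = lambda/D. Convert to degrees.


BW_rad = 0.077 / 1.1 = 0.07
BW_deg = 4.01 degrees

4.01 degrees


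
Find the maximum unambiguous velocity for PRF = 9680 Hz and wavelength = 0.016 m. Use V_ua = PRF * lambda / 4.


V_ua = 9680 * 0.016 / 4 = 38.7 m/s

38.7 m/s


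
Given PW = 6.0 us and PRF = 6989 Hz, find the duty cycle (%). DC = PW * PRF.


DC = 6.0e-6 * 6989 * 100 = 4.19%

4.19%


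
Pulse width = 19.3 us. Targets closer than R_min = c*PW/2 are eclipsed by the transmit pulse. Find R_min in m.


R_min = 3e8 * 19.3e-6 / 2 = 2895.0 m

2895.0 m


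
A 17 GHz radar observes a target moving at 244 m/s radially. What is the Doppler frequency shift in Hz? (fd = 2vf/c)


fd = 2 * 244 * 17000000000.0 / 3e8 = 27653.3 Hz

27653.3 Hz


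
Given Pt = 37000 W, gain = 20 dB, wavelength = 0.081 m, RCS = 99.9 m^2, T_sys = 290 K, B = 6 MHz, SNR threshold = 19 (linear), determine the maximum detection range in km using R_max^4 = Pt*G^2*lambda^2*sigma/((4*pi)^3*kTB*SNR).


G_lin = 10^(20/10) = 100.0
R^4 = 37000 * 100.0^2 * 0.081^2 * 99.9 / ((4*pi)^3 * 1.38e-23 * 290 * 6000000.0 * 19)
R^4 = 2.67871e17 m^4
R_max = (2.67871e17)^(1/4) = 22750.0 m = 22.8 km

22.8 km


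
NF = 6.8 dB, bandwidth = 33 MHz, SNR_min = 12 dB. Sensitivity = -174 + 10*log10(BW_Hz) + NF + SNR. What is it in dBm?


10*log10(33000000.0) = 75.19
S = -174 + 75.19 + 6.8 + 12 = -80.0 dBm

-80.0 dBm


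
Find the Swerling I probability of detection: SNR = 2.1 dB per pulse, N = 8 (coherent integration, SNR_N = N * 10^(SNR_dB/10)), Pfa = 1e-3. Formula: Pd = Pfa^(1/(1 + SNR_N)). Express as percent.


SNR_lin = 10^(2.1/10) = 1.62181
SNR_N = 8 * 1.62181 = 12.97448
1/(1 + SNR_N) = 1/13.97448 = 0.071559
Pd = (1e-3)^0.071559 = 0.60999
Pd = 61.0%

61.0%


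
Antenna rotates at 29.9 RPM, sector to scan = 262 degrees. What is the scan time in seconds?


t = 262 / (29.9 * 360) * 60 = 1.46 s

1.46 s


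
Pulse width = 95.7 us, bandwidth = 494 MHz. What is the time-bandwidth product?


TBP = 95.7 * 494 = 47275.8

47275.8


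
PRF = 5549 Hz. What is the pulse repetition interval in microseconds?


PRI = 1/5549 = 0.0001802127 s = 180.2 us

180.2 us


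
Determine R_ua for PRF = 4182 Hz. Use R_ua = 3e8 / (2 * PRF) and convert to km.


R_ua = 3e8 / (2 * 4182) = 35868.0 m = 35.9 km

35.9 km


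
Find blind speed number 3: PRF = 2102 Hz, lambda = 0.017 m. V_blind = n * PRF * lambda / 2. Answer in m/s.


V_blind = 3 * 2102 * 0.017 / 2 = 53.6 m/s

53.6 m/s


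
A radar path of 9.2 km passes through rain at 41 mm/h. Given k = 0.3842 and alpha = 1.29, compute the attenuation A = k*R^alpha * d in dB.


gamma = 0.3842 * 41^1.29 = 46.24327 dB/km
A = 46.24327 * 9.2 = 425.44 dB

425.44 dB
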